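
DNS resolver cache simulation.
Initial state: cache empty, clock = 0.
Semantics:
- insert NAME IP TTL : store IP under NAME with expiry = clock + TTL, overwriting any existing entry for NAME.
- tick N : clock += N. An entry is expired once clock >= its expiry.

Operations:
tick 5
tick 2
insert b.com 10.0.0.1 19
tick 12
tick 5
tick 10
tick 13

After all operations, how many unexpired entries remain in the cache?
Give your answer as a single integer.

Answer: 0

Derivation:
Op 1: tick 5 -> clock=5.
Op 2: tick 2 -> clock=7.
Op 3: insert b.com -> 10.0.0.1 (expiry=7+19=26). clock=7
Op 4: tick 12 -> clock=19.
Op 5: tick 5 -> clock=24.
Op 6: tick 10 -> clock=34. purged={b.com}
Op 7: tick 13 -> clock=47.
Final cache (unexpired): {} -> size=0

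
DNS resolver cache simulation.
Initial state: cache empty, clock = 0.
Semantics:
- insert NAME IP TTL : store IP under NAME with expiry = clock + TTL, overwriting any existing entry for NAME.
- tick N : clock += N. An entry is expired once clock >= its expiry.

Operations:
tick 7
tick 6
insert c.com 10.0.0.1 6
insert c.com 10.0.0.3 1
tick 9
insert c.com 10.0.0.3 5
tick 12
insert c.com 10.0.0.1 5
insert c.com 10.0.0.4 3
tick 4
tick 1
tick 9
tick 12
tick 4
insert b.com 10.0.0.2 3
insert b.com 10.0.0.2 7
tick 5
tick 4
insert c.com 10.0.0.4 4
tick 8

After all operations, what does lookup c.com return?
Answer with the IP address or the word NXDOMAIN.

Answer: NXDOMAIN

Derivation:
Op 1: tick 7 -> clock=7.
Op 2: tick 6 -> clock=13.
Op 3: insert c.com -> 10.0.0.1 (expiry=13+6=19). clock=13
Op 4: insert c.com -> 10.0.0.3 (expiry=13+1=14). clock=13
Op 5: tick 9 -> clock=22. purged={c.com}
Op 6: insert c.com -> 10.0.0.3 (expiry=22+5=27). clock=22
Op 7: tick 12 -> clock=34. purged={c.com}
Op 8: insert c.com -> 10.0.0.1 (expiry=34+5=39). clock=34
Op 9: insert c.com -> 10.0.0.4 (expiry=34+3=37). clock=34
Op 10: tick 4 -> clock=38. purged={c.com}
Op 11: tick 1 -> clock=39.
Op 12: tick 9 -> clock=48.
Op 13: tick 12 -> clock=60.
Op 14: tick 4 -> clock=64.
Op 15: insert b.com -> 10.0.0.2 (expiry=64+3=67). clock=64
Op 16: insert b.com -> 10.0.0.2 (expiry=64+7=71). clock=64
Op 17: tick 5 -> clock=69.
Op 18: tick 4 -> clock=73. purged={b.com}
Op 19: insert c.com -> 10.0.0.4 (expiry=73+4=77). clock=73
Op 20: tick 8 -> clock=81. purged={c.com}
lookup c.com: not in cache (expired or never inserted)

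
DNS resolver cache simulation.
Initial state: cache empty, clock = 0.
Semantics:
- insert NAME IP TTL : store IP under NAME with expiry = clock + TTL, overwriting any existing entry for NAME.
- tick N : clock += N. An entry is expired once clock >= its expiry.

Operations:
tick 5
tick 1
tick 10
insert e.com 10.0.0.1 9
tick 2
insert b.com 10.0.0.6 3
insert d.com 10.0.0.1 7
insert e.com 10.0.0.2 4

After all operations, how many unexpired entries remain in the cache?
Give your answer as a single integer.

Op 1: tick 5 -> clock=5.
Op 2: tick 1 -> clock=6.
Op 3: tick 10 -> clock=16.
Op 4: insert e.com -> 10.0.0.1 (expiry=16+9=25). clock=16
Op 5: tick 2 -> clock=18.
Op 6: insert b.com -> 10.0.0.6 (expiry=18+3=21). clock=18
Op 7: insert d.com -> 10.0.0.1 (expiry=18+7=25). clock=18
Op 8: insert e.com -> 10.0.0.2 (expiry=18+4=22). clock=18
Final cache (unexpired): {b.com,d.com,e.com} -> size=3

Answer: 3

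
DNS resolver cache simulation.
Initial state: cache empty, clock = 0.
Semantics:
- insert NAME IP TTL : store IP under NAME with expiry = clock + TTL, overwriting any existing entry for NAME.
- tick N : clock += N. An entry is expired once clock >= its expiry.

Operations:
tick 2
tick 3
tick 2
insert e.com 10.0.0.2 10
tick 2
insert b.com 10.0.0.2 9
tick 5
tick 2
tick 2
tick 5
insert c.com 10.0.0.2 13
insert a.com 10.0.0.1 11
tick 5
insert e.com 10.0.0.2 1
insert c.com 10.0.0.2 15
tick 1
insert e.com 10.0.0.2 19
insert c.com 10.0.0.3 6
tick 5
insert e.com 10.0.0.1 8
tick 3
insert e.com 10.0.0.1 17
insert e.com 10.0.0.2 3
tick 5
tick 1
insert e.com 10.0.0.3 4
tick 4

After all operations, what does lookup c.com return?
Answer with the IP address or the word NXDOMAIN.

Op 1: tick 2 -> clock=2.
Op 2: tick 3 -> clock=5.
Op 3: tick 2 -> clock=7.
Op 4: insert e.com -> 10.0.0.2 (expiry=7+10=17). clock=7
Op 5: tick 2 -> clock=9.
Op 6: insert b.com -> 10.0.0.2 (expiry=9+9=18). clock=9
Op 7: tick 5 -> clock=14.
Op 8: tick 2 -> clock=16.
Op 9: tick 2 -> clock=18. purged={b.com,e.com}
Op 10: tick 5 -> clock=23.
Op 11: insert c.com -> 10.0.0.2 (expiry=23+13=36). clock=23
Op 12: insert a.com -> 10.0.0.1 (expiry=23+11=34). clock=23
Op 13: tick 5 -> clock=28.
Op 14: insert e.com -> 10.0.0.2 (expiry=28+1=29). clock=28
Op 15: insert c.com -> 10.0.0.2 (expiry=28+15=43). clock=28
Op 16: tick 1 -> clock=29. purged={e.com}
Op 17: insert e.com -> 10.0.0.2 (expiry=29+19=48). clock=29
Op 18: insert c.com -> 10.0.0.3 (expiry=29+6=35). clock=29
Op 19: tick 5 -> clock=34. purged={a.com}
Op 20: insert e.com -> 10.0.0.1 (expiry=34+8=42). clock=34
Op 21: tick 3 -> clock=37. purged={c.com}
Op 22: insert e.com -> 10.0.0.1 (expiry=37+17=54). clock=37
Op 23: insert e.com -> 10.0.0.2 (expiry=37+3=40). clock=37
Op 24: tick 5 -> clock=42. purged={e.com}
Op 25: tick 1 -> clock=43.
Op 26: insert e.com -> 10.0.0.3 (expiry=43+4=47). clock=43
Op 27: tick 4 -> clock=47. purged={e.com}
lookup c.com: not in cache (expired or never inserted)

Answer: NXDOMAIN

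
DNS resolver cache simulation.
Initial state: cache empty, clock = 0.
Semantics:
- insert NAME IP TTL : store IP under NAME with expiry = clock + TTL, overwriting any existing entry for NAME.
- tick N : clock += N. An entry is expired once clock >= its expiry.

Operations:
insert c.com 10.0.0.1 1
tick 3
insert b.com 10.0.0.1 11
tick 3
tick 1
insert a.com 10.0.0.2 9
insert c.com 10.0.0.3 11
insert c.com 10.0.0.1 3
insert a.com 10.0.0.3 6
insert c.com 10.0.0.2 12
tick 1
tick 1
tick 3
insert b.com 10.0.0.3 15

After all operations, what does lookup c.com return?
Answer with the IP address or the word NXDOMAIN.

Op 1: insert c.com -> 10.0.0.1 (expiry=0+1=1). clock=0
Op 2: tick 3 -> clock=3. purged={c.com}
Op 3: insert b.com -> 10.0.0.1 (expiry=3+11=14). clock=3
Op 4: tick 3 -> clock=6.
Op 5: tick 1 -> clock=7.
Op 6: insert a.com -> 10.0.0.2 (expiry=7+9=16). clock=7
Op 7: insert c.com -> 10.0.0.3 (expiry=7+11=18). clock=7
Op 8: insert c.com -> 10.0.0.1 (expiry=7+3=10). clock=7
Op 9: insert a.com -> 10.0.0.3 (expiry=7+6=13). clock=7
Op 10: insert c.com -> 10.0.0.2 (expiry=7+12=19). clock=7
Op 11: tick 1 -> clock=8.
Op 12: tick 1 -> clock=9.
Op 13: tick 3 -> clock=12.
Op 14: insert b.com -> 10.0.0.3 (expiry=12+15=27). clock=12
lookup c.com: present, ip=10.0.0.2 expiry=19 > clock=12

Answer: 10.0.0.2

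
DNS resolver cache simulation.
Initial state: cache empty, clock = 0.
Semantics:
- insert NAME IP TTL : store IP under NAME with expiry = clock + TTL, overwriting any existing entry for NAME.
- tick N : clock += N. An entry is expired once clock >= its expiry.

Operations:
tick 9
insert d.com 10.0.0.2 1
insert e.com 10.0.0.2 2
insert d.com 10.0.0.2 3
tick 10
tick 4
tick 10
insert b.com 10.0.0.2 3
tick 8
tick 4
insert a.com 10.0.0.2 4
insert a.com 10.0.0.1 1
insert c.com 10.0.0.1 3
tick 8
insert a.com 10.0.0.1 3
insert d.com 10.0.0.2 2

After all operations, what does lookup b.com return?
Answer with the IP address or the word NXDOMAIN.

Answer: NXDOMAIN

Derivation:
Op 1: tick 9 -> clock=9.
Op 2: insert d.com -> 10.0.0.2 (expiry=9+1=10). clock=9
Op 3: insert e.com -> 10.0.0.2 (expiry=9+2=11). clock=9
Op 4: insert d.com -> 10.0.0.2 (expiry=9+3=12). clock=9
Op 5: tick 10 -> clock=19. purged={d.com,e.com}
Op 6: tick 4 -> clock=23.
Op 7: tick 10 -> clock=33.
Op 8: insert b.com -> 10.0.0.2 (expiry=33+3=36). clock=33
Op 9: tick 8 -> clock=41. purged={b.com}
Op 10: tick 4 -> clock=45.
Op 11: insert a.com -> 10.0.0.2 (expiry=45+4=49). clock=45
Op 12: insert a.com -> 10.0.0.1 (expiry=45+1=46). clock=45
Op 13: insert c.com -> 10.0.0.1 (expiry=45+3=48). clock=45
Op 14: tick 8 -> clock=53. purged={a.com,c.com}
Op 15: insert a.com -> 10.0.0.1 (expiry=53+3=56). clock=53
Op 16: insert d.com -> 10.0.0.2 (expiry=53+2=55). clock=53
lookup b.com: not in cache (expired or never inserted)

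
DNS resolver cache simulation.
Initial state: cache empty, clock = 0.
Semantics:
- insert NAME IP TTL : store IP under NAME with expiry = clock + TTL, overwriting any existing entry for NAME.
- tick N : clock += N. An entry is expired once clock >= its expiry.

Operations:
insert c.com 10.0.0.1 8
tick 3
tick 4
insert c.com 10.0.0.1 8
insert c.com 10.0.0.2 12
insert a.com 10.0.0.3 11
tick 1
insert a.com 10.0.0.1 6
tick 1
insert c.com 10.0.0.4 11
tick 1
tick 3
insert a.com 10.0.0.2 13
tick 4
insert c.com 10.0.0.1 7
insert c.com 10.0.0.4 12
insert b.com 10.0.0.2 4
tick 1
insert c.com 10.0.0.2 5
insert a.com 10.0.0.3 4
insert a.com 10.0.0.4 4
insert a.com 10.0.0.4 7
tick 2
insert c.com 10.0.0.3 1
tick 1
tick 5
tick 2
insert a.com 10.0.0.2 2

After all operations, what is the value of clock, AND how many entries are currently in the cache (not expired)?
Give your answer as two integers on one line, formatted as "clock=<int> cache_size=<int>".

Op 1: insert c.com -> 10.0.0.1 (expiry=0+8=8). clock=0
Op 2: tick 3 -> clock=3.
Op 3: tick 4 -> clock=7.
Op 4: insert c.com -> 10.0.0.1 (expiry=7+8=15). clock=7
Op 5: insert c.com -> 10.0.0.2 (expiry=7+12=19). clock=7
Op 6: insert a.com -> 10.0.0.3 (expiry=7+11=18). clock=7
Op 7: tick 1 -> clock=8.
Op 8: insert a.com -> 10.0.0.1 (expiry=8+6=14). clock=8
Op 9: tick 1 -> clock=9.
Op 10: insert c.com -> 10.0.0.4 (expiry=9+11=20). clock=9
Op 11: tick 1 -> clock=10.
Op 12: tick 3 -> clock=13.
Op 13: insert a.com -> 10.0.0.2 (expiry=13+13=26). clock=13
Op 14: tick 4 -> clock=17.
Op 15: insert c.com -> 10.0.0.1 (expiry=17+7=24). clock=17
Op 16: insert c.com -> 10.0.0.4 (expiry=17+12=29). clock=17
Op 17: insert b.com -> 10.0.0.2 (expiry=17+4=21). clock=17
Op 18: tick 1 -> clock=18.
Op 19: insert c.com -> 10.0.0.2 (expiry=18+5=23). clock=18
Op 20: insert a.com -> 10.0.0.3 (expiry=18+4=22). clock=18
Op 21: insert a.com -> 10.0.0.4 (expiry=18+4=22). clock=18
Op 22: insert a.com -> 10.0.0.4 (expiry=18+7=25). clock=18
Op 23: tick 2 -> clock=20.
Op 24: insert c.com -> 10.0.0.3 (expiry=20+1=21). clock=20
Op 25: tick 1 -> clock=21. purged={b.com,c.com}
Op 26: tick 5 -> clock=26. purged={a.com}
Op 27: tick 2 -> clock=28.
Op 28: insert a.com -> 10.0.0.2 (expiry=28+2=30). clock=28
Final clock = 28
Final cache (unexpired): {a.com} -> size=1

Answer: clock=28 cache_size=1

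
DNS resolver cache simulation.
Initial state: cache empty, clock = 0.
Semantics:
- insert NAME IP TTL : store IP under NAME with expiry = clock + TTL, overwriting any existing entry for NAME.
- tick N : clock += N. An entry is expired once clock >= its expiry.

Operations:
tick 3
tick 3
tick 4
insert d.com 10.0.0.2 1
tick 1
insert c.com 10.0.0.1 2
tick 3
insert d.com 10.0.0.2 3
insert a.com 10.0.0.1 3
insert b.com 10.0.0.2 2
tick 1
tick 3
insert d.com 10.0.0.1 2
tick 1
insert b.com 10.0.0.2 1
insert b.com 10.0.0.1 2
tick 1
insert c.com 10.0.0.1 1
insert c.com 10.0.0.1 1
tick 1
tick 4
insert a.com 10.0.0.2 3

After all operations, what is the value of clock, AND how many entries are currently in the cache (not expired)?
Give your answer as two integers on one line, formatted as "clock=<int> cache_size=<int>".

Answer: clock=25 cache_size=1

Derivation:
Op 1: tick 3 -> clock=3.
Op 2: tick 3 -> clock=6.
Op 3: tick 4 -> clock=10.
Op 4: insert d.com -> 10.0.0.2 (expiry=10+1=11). clock=10
Op 5: tick 1 -> clock=11. purged={d.com}
Op 6: insert c.com -> 10.0.0.1 (expiry=11+2=13). clock=11
Op 7: tick 3 -> clock=14. purged={c.com}
Op 8: insert d.com -> 10.0.0.2 (expiry=14+3=17). clock=14
Op 9: insert a.com -> 10.0.0.1 (expiry=14+3=17). clock=14
Op 10: insert b.com -> 10.0.0.2 (expiry=14+2=16). clock=14
Op 11: tick 1 -> clock=15.
Op 12: tick 3 -> clock=18. purged={a.com,b.com,d.com}
Op 13: insert d.com -> 10.0.0.1 (expiry=18+2=20). clock=18
Op 14: tick 1 -> clock=19.
Op 15: insert b.com -> 10.0.0.2 (expiry=19+1=20). clock=19
Op 16: insert b.com -> 10.0.0.1 (expiry=19+2=21). clock=19
Op 17: tick 1 -> clock=20. purged={d.com}
Op 18: insert c.com -> 10.0.0.1 (expiry=20+1=21). clock=20
Op 19: insert c.com -> 10.0.0.1 (expiry=20+1=21). clock=20
Op 20: tick 1 -> clock=21. purged={b.com,c.com}
Op 21: tick 4 -> clock=25.
Op 22: insert a.com -> 10.0.0.2 (expiry=25+3=28). clock=25
Final clock = 25
Final cache (unexpired): {a.com} -> size=1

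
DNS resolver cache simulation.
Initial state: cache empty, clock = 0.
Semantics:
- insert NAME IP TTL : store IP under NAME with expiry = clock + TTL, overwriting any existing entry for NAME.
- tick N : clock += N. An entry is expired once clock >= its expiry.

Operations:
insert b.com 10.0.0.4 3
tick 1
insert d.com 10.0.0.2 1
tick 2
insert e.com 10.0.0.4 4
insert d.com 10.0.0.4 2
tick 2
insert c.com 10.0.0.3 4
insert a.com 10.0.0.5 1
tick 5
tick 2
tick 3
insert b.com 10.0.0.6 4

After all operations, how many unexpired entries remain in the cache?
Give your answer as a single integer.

Answer: 1

Derivation:
Op 1: insert b.com -> 10.0.0.4 (expiry=0+3=3). clock=0
Op 2: tick 1 -> clock=1.
Op 3: insert d.com -> 10.0.0.2 (expiry=1+1=2). clock=1
Op 4: tick 2 -> clock=3. purged={b.com,d.com}
Op 5: insert e.com -> 10.0.0.4 (expiry=3+4=7). clock=3
Op 6: insert d.com -> 10.0.0.4 (expiry=3+2=5). clock=3
Op 7: tick 2 -> clock=5. purged={d.com}
Op 8: insert c.com -> 10.0.0.3 (expiry=5+4=9). clock=5
Op 9: insert a.com -> 10.0.0.5 (expiry=5+1=6). clock=5
Op 10: tick 5 -> clock=10. purged={a.com,c.com,e.com}
Op 11: tick 2 -> clock=12.
Op 12: tick 3 -> clock=15.
Op 13: insert b.com -> 10.0.0.6 (expiry=15+4=19). clock=15
Final cache (unexpired): {b.com} -> size=1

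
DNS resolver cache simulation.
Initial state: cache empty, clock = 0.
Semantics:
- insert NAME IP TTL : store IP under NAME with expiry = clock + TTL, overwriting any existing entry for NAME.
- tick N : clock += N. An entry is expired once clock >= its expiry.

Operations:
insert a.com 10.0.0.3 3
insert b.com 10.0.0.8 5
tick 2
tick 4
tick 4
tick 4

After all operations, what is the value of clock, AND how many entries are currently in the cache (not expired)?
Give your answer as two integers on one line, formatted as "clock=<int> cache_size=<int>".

Op 1: insert a.com -> 10.0.0.3 (expiry=0+3=3). clock=0
Op 2: insert b.com -> 10.0.0.8 (expiry=0+5=5). clock=0
Op 3: tick 2 -> clock=2.
Op 4: tick 4 -> clock=6. purged={a.com,b.com}
Op 5: tick 4 -> clock=10.
Op 6: tick 4 -> clock=14.
Final clock = 14
Final cache (unexpired): {} -> size=0

Answer: clock=14 cache_size=0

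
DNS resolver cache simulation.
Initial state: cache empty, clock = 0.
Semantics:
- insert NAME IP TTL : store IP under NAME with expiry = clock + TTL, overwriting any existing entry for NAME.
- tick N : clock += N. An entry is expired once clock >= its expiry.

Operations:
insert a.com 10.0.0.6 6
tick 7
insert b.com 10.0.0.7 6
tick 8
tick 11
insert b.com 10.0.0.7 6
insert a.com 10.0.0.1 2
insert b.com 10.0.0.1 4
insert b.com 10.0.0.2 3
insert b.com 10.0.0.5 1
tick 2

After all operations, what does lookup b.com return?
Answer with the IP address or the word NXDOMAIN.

Op 1: insert a.com -> 10.0.0.6 (expiry=0+6=6). clock=0
Op 2: tick 7 -> clock=7. purged={a.com}
Op 3: insert b.com -> 10.0.0.7 (expiry=7+6=13). clock=7
Op 4: tick 8 -> clock=15. purged={b.com}
Op 5: tick 11 -> clock=26.
Op 6: insert b.com -> 10.0.0.7 (expiry=26+6=32). clock=26
Op 7: insert a.com -> 10.0.0.1 (expiry=26+2=28). clock=26
Op 8: insert b.com -> 10.0.0.1 (expiry=26+4=30). clock=26
Op 9: insert b.com -> 10.0.0.2 (expiry=26+3=29). clock=26
Op 10: insert b.com -> 10.0.0.5 (expiry=26+1=27). clock=26
Op 11: tick 2 -> clock=28. purged={a.com,b.com}
lookup b.com: not in cache (expired or never inserted)

Answer: NXDOMAIN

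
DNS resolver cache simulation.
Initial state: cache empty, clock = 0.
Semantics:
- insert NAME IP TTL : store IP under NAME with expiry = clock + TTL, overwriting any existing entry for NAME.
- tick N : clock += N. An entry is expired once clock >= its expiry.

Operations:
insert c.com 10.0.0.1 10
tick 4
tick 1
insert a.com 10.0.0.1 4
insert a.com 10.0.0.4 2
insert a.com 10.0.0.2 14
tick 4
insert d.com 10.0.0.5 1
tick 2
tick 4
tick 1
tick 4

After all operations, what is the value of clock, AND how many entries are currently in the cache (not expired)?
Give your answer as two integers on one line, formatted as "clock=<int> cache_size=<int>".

Op 1: insert c.com -> 10.0.0.1 (expiry=0+10=10). clock=0
Op 2: tick 4 -> clock=4.
Op 3: tick 1 -> clock=5.
Op 4: insert a.com -> 10.0.0.1 (expiry=5+4=9). clock=5
Op 5: insert a.com -> 10.0.0.4 (expiry=5+2=7). clock=5
Op 6: insert a.com -> 10.0.0.2 (expiry=5+14=19). clock=5
Op 7: tick 4 -> clock=9.
Op 8: insert d.com -> 10.0.0.5 (expiry=9+1=10). clock=9
Op 9: tick 2 -> clock=11. purged={c.com,d.com}
Op 10: tick 4 -> clock=15.
Op 11: tick 1 -> clock=16.
Op 12: tick 4 -> clock=20. purged={a.com}
Final clock = 20
Final cache (unexpired): {} -> size=0

Answer: clock=20 cache_size=0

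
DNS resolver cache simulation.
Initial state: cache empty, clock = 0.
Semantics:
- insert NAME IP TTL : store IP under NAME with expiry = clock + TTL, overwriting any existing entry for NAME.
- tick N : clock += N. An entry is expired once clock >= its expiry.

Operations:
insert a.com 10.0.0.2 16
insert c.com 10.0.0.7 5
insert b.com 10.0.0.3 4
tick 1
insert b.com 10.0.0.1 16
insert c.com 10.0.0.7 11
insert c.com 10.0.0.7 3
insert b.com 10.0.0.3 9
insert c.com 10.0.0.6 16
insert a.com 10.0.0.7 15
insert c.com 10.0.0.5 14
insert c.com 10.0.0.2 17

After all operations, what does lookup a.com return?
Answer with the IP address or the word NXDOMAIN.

Op 1: insert a.com -> 10.0.0.2 (expiry=0+16=16). clock=0
Op 2: insert c.com -> 10.0.0.7 (expiry=0+5=5). clock=0
Op 3: insert b.com -> 10.0.0.3 (expiry=0+4=4). clock=0
Op 4: tick 1 -> clock=1.
Op 5: insert b.com -> 10.0.0.1 (expiry=1+16=17). clock=1
Op 6: insert c.com -> 10.0.0.7 (expiry=1+11=12). clock=1
Op 7: insert c.com -> 10.0.0.7 (expiry=1+3=4). clock=1
Op 8: insert b.com -> 10.0.0.3 (expiry=1+9=10). clock=1
Op 9: insert c.com -> 10.0.0.6 (expiry=1+16=17). clock=1
Op 10: insert a.com -> 10.0.0.7 (expiry=1+15=16). clock=1
Op 11: insert c.com -> 10.0.0.5 (expiry=1+14=15). clock=1
Op 12: insert c.com -> 10.0.0.2 (expiry=1+17=18). clock=1
lookup a.com: present, ip=10.0.0.7 expiry=16 > clock=1

Answer: 10.0.0.7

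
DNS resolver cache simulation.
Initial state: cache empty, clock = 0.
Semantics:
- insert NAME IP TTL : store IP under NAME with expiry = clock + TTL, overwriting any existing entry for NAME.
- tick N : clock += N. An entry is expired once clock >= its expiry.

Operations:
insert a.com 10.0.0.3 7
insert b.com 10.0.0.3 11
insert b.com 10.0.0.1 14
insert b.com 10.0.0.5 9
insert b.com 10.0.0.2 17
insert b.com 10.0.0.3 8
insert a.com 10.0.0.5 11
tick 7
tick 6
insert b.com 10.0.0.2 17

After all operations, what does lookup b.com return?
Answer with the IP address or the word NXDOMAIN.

Answer: 10.0.0.2

Derivation:
Op 1: insert a.com -> 10.0.0.3 (expiry=0+7=7). clock=0
Op 2: insert b.com -> 10.0.0.3 (expiry=0+11=11). clock=0
Op 3: insert b.com -> 10.0.0.1 (expiry=0+14=14). clock=0
Op 4: insert b.com -> 10.0.0.5 (expiry=0+9=9). clock=0
Op 5: insert b.com -> 10.0.0.2 (expiry=0+17=17). clock=0
Op 6: insert b.com -> 10.0.0.3 (expiry=0+8=8). clock=0
Op 7: insert a.com -> 10.0.0.5 (expiry=0+11=11). clock=0
Op 8: tick 7 -> clock=7.
Op 9: tick 6 -> clock=13. purged={a.com,b.com}
Op 10: insert b.com -> 10.0.0.2 (expiry=13+17=30). clock=13
lookup b.com: present, ip=10.0.0.2 expiry=30 > clock=13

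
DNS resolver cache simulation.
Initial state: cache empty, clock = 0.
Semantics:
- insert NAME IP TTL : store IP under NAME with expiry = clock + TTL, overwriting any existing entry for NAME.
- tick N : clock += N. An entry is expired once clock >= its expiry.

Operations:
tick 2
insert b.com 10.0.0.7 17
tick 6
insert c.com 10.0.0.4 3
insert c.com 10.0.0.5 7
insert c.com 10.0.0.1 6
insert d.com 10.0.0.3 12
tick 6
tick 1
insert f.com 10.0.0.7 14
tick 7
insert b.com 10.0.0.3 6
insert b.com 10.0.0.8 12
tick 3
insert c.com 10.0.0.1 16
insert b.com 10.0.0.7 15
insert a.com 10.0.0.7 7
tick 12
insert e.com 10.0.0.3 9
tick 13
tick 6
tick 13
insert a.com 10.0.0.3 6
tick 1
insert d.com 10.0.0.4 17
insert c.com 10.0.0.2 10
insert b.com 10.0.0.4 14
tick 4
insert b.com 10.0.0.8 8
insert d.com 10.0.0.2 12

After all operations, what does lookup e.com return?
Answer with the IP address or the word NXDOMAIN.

Op 1: tick 2 -> clock=2.
Op 2: insert b.com -> 10.0.0.7 (expiry=2+17=19). clock=2
Op 3: tick 6 -> clock=8.
Op 4: insert c.com -> 10.0.0.4 (expiry=8+3=11). clock=8
Op 5: insert c.com -> 10.0.0.5 (expiry=8+7=15). clock=8
Op 6: insert c.com -> 10.0.0.1 (expiry=8+6=14). clock=8
Op 7: insert d.com -> 10.0.0.3 (expiry=8+12=20). clock=8
Op 8: tick 6 -> clock=14. purged={c.com}
Op 9: tick 1 -> clock=15.
Op 10: insert f.com -> 10.0.0.7 (expiry=15+14=29). clock=15
Op 11: tick 7 -> clock=22. purged={b.com,d.com}
Op 12: insert b.com -> 10.0.0.3 (expiry=22+6=28). clock=22
Op 13: insert b.com -> 10.0.0.8 (expiry=22+12=34). clock=22
Op 14: tick 3 -> clock=25.
Op 15: insert c.com -> 10.0.0.1 (expiry=25+16=41). clock=25
Op 16: insert b.com -> 10.0.0.7 (expiry=25+15=40). clock=25
Op 17: insert a.com -> 10.0.0.7 (expiry=25+7=32). clock=25
Op 18: tick 12 -> clock=37. purged={a.com,f.com}
Op 19: insert e.com -> 10.0.0.3 (expiry=37+9=46). clock=37
Op 20: tick 13 -> clock=50. purged={b.com,c.com,e.com}
Op 21: tick 6 -> clock=56.
Op 22: tick 13 -> clock=69.
Op 23: insert a.com -> 10.0.0.3 (expiry=69+6=75). clock=69
Op 24: tick 1 -> clock=70.
Op 25: insert d.com -> 10.0.0.4 (expiry=70+17=87). clock=70
Op 26: insert c.com -> 10.0.0.2 (expiry=70+10=80). clock=70
Op 27: insert b.com -> 10.0.0.4 (expiry=70+14=84). clock=70
Op 28: tick 4 -> clock=74.
Op 29: insert b.com -> 10.0.0.8 (expiry=74+8=82). clock=74
Op 30: insert d.com -> 10.0.0.2 (expiry=74+12=86). clock=74
lookup e.com: not in cache (expired or never inserted)

Answer: NXDOMAIN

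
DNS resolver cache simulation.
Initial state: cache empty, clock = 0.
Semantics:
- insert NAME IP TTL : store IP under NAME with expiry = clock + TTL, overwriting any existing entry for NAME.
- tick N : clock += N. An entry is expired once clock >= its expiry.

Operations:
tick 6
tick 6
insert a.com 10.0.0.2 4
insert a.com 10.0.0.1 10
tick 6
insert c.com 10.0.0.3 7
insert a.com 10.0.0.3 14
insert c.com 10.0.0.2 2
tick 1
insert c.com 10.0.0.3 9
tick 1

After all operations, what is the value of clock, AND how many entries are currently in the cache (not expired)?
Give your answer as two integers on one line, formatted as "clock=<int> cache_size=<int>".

Op 1: tick 6 -> clock=6.
Op 2: tick 6 -> clock=12.
Op 3: insert a.com -> 10.0.0.2 (expiry=12+4=16). clock=12
Op 4: insert a.com -> 10.0.0.1 (expiry=12+10=22). clock=12
Op 5: tick 6 -> clock=18.
Op 6: insert c.com -> 10.0.0.3 (expiry=18+7=25). clock=18
Op 7: insert a.com -> 10.0.0.3 (expiry=18+14=32). clock=18
Op 8: insert c.com -> 10.0.0.2 (expiry=18+2=20). clock=18
Op 9: tick 1 -> clock=19.
Op 10: insert c.com -> 10.0.0.3 (expiry=19+9=28). clock=19
Op 11: tick 1 -> clock=20.
Final clock = 20
Final cache (unexpired): {a.com,c.com} -> size=2

Answer: clock=20 cache_size=2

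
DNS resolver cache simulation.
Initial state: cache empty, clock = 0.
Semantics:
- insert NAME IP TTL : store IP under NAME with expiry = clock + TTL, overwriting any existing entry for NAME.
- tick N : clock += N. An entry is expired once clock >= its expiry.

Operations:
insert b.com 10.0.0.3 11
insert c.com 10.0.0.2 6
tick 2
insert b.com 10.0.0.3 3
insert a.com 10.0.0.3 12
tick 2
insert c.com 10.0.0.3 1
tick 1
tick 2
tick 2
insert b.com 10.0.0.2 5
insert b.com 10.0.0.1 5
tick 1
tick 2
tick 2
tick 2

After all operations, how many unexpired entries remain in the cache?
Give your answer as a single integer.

Answer: 0

Derivation:
Op 1: insert b.com -> 10.0.0.3 (expiry=0+11=11). clock=0
Op 2: insert c.com -> 10.0.0.2 (expiry=0+6=6). clock=0
Op 3: tick 2 -> clock=2.
Op 4: insert b.com -> 10.0.0.3 (expiry=2+3=5). clock=2
Op 5: insert a.com -> 10.0.0.3 (expiry=2+12=14). clock=2
Op 6: tick 2 -> clock=4.
Op 7: insert c.com -> 10.0.0.3 (expiry=4+1=5). clock=4
Op 8: tick 1 -> clock=5. purged={b.com,c.com}
Op 9: tick 2 -> clock=7.
Op 10: tick 2 -> clock=9.
Op 11: insert b.com -> 10.0.0.2 (expiry=9+5=14). clock=9
Op 12: insert b.com -> 10.0.0.1 (expiry=9+5=14). clock=9
Op 13: tick 1 -> clock=10.
Op 14: tick 2 -> clock=12.
Op 15: tick 2 -> clock=14. purged={a.com,b.com}
Op 16: tick 2 -> clock=16.
Final cache (unexpired): {} -> size=0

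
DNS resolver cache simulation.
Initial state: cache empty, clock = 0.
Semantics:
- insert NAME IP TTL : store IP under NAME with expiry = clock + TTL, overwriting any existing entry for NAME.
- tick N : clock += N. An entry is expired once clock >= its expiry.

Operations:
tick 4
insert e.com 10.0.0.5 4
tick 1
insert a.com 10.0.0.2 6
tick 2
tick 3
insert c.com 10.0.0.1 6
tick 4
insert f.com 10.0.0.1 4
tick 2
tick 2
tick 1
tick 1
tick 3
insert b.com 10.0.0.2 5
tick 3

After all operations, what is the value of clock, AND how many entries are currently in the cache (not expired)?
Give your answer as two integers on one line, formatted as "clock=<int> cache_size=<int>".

Answer: clock=26 cache_size=1

Derivation:
Op 1: tick 4 -> clock=4.
Op 2: insert e.com -> 10.0.0.5 (expiry=4+4=8). clock=4
Op 3: tick 1 -> clock=5.
Op 4: insert a.com -> 10.0.0.2 (expiry=5+6=11). clock=5
Op 5: tick 2 -> clock=7.
Op 6: tick 3 -> clock=10. purged={e.com}
Op 7: insert c.com -> 10.0.0.1 (expiry=10+6=16). clock=10
Op 8: tick 4 -> clock=14. purged={a.com}
Op 9: insert f.com -> 10.0.0.1 (expiry=14+4=18). clock=14
Op 10: tick 2 -> clock=16. purged={c.com}
Op 11: tick 2 -> clock=18. purged={f.com}
Op 12: tick 1 -> clock=19.
Op 13: tick 1 -> clock=20.
Op 14: tick 3 -> clock=23.
Op 15: insert b.com -> 10.0.0.2 (expiry=23+5=28). clock=23
Op 16: tick 3 -> clock=26.
Final clock = 26
Final cache (unexpired): {b.com} -> size=1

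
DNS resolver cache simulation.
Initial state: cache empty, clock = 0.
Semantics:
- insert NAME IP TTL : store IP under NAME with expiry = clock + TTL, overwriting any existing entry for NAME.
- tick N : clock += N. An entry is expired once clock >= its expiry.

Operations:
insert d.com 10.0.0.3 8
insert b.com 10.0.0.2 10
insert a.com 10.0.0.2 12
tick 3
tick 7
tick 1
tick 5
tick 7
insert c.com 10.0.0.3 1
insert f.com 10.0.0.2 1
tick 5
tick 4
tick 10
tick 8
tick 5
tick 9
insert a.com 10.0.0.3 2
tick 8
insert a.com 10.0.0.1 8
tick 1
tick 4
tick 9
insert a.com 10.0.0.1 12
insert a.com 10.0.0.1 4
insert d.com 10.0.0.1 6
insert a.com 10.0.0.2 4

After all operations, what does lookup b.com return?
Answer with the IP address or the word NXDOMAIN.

Answer: NXDOMAIN

Derivation:
Op 1: insert d.com -> 10.0.0.3 (expiry=0+8=8). clock=0
Op 2: insert b.com -> 10.0.0.2 (expiry=0+10=10). clock=0
Op 3: insert a.com -> 10.0.0.2 (expiry=0+12=12). clock=0
Op 4: tick 3 -> clock=3.
Op 5: tick 7 -> clock=10. purged={b.com,d.com}
Op 6: tick 1 -> clock=11.
Op 7: tick 5 -> clock=16. purged={a.com}
Op 8: tick 7 -> clock=23.
Op 9: insert c.com -> 10.0.0.3 (expiry=23+1=24). clock=23
Op 10: insert f.com -> 10.0.0.2 (expiry=23+1=24). clock=23
Op 11: tick 5 -> clock=28. purged={c.com,f.com}
Op 12: tick 4 -> clock=32.
Op 13: tick 10 -> clock=42.
Op 14: tick 8 -> clock=50.
Op 15: tick 5 -> clock=55.
Op 16: tick 9 -> clock=64.
Op 17: insert a.com -> 10.0.0.3 (expiry=64+2=66). clock=64
Op 18: tick 8 -> clock=72. purged={a.com}
Op 19: insert a.com -> 10.0.0.1 (expiry=72+8=80). clock=72
Op 20: tick 1 -> clock=73.
Op 21: tick 4 -> clock=77.
Op 22: tick 9 -> clock=86. purged={a.com}
Op 23: insert a.com -> 10.0.0.1 (expiry=86+12=98). clock=86
Op 24: insert a.com -> 10.0.0.1 (expiry=86+4=90). clock=86
Op 25: insert d.com -> 10.0.0.1 (expiry=86+6=92). clock=86
Op 26: insert a.com -> 10.0.0.2 (expiry=86+4=90). clock=86
lookup b.com: not in cache (expired or never inserted)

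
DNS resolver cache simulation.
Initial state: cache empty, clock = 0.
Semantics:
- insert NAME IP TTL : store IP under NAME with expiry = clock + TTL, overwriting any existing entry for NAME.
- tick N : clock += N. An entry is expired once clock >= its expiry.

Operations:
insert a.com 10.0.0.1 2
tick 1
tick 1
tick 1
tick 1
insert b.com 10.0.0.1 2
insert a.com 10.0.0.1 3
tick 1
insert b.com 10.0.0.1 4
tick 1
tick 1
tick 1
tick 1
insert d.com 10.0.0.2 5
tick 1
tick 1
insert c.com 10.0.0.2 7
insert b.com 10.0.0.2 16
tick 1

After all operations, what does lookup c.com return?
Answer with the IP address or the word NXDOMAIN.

Answer: 10.0.0.2

Derivation:
Op 1: insert a.com -> 10.0.0.1 (expiry=0+2=2). clock=0
Op 2: tick 1 -> clock=1.
Op 3: tick 1 -> clock=2. purged={a.com}
Op 4: tick 1 -> clock=3.
Op 5: tick 1 -> clock=4.
Op 6: insert b.com -> 10.0.0.1 (expiry=4+2=6). clock=4
Op 7: insert a.com -> 10.0.0.1 (expiry=4+3=7). clock=4
Op 8: tick 1 -> clock=5.
Op 9: insert b.com -> 10.0.0.1 (expiry=5+4=9). clock=5
Op 10: tick 1 -> clock=6.
Op 11: tick 1 -> clock=7. purged={a.com}
Op 12: tick 1 -> clock=8.
Op 13: tick 1 -> clock=9. purged={b.com}
Op 14: insert d.com -> 10.0.0.2 (expiry=9+5=14). clock=9
Op 15: tick 1 -> clock=10.
Op 16: tick 1 -> clock=11.
Op 17: insert c.com -> 10.0.0.2 (expiry=11+7=18). clock=11
Op 18: insert b.com -> 10.0.0.2 (expiry=11+16=27). clock=11
Op 19: tick 1 -> clock=12.
lookup c.com: present, ip=10.0.0.2 expiry=18 > clock=12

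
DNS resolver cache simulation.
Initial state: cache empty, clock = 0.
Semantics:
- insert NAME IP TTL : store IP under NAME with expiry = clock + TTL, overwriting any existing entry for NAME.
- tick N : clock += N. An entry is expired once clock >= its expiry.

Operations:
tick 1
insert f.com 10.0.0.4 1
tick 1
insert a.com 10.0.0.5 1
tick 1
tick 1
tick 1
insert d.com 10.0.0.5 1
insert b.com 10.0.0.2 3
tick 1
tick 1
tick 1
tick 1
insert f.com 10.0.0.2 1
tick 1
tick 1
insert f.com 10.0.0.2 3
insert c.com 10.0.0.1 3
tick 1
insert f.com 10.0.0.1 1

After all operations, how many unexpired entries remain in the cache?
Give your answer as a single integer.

Op 1: tick 1 -> clock=1.
Op 2: insert f.com -> 10.0.0.4 (expiry=1+1=2). clock=1
Op 3: tick 1 -> clock=2. purged={f.com}
Op 4: insert a.com -> 10.0.0.5 (expiry=2+1=3). clock=2
Op 5: tick 1 -> clock=3. purged={a.com}
Op 6: tick 1 -> clock=4.
Op 7: tick 1 -> clock=5.
Op 8: insert d.com -> 10.0.0.5 (expiry=5+1=6). clock=5
Op 9: insert b.com -> 10.0.0.2 (expiry=5+3=8). clock=5
Op 10: tick 1 -> clock=6. purged={d.com}
Op 11: tick 1 -> clock=7.
Op 12: tick 1 -> clock=8. purged={b.com}
Op 13: tick 1 -> clock=9.
Op 14: insert f.com -> 10.0.0.2 (expiry=9+1=10). clock=9
Op 15: tick 1 -> clock=10. purged={f.com}
Op 16: tick 1 -> clock=11.
Op 17: insert f.com -> 10.0.0.2 (expiry=11+3=14). clock=11
Op 18: insert c.com -> 10.0.0.1 (expiry=11+3=14). clock=11
Op 19: tick 1 -> clock=12.
Op 20: insert f.com -> 10.0.0.1 (expiry=12+1=13). clock=12
Final cache (unexpired): {c.com,f.com} -> size=2

Answer: 2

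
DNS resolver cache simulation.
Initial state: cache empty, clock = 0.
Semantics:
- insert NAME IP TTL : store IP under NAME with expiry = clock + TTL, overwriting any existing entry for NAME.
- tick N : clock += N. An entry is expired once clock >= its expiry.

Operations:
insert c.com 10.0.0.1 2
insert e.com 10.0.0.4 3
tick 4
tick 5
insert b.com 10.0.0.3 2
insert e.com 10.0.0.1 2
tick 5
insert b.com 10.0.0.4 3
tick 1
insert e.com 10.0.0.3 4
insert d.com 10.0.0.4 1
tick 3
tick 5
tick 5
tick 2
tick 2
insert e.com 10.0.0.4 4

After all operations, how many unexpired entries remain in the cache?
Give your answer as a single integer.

Answer: 1

Derivation:
Op 1: insert c.com -> 10.0.0.1 (expiry=0+2=2). clock=0
Op 2: insert e.com -> 10.0.0.4 (expiry=0+3=3). clock=0
Op 3: tick 4 -> clock=4. purged={c.com,e.com}
Op 4: tick 5 -> clock=9.
Op 5: insert b.com -> 10.0.0.3 (expiry=9+2=11). clock=9
Op 6: insert e.com -> 10.0.0.1 (expiry=9+2=11). clock=9
Op 7: tick 5 -> clock=14. purged={b.com,e.com}
Op 8: insert b.com -> 10.0.0.4 (expiry=14+3=17). clock=14
Op 9: tick 1 -> clock=15.
Op 10: insert e.com -> 10.0.0.3 (expiry=15+4=19). clock=15
Op 11: insert d.com -> 10.0.0.4 (expiry=15+1=16). clock=15
Op 12: tick 3 -> clock=18. purged={b.com,d.com}
Op 13: tick 5 -> clock=23. purged={e.com}
Op 14: tick 5 -> clock=28.
Op 15: tick 2 -> clock=30.
Op 16: tick 2 -> clock=32.
Op 17: insert e.com -> 10.0.0.4 (expiry=32+4=36). clock=32
Final cache (unexpired): {e.com} -> size=1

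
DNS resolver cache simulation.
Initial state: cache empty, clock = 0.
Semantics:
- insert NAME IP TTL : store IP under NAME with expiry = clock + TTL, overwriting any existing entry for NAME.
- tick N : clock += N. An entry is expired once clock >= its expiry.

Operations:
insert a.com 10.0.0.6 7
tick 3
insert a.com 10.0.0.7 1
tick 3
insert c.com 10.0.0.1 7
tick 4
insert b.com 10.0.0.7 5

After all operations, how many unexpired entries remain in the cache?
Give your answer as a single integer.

Answer: 2

Derivation:
Op 1: insert a.com -> 10.0.0.6 (expiry=0+7=7). clock=0
Op 2: tick 3 -> clock=3.
Op 3: insert a.com -> 10.0.0.7 (expiry=3+1=4). clock=3
Op 4: tick 3 -> clock=6. purged={a.com}
Op 5: insert c.com -> 10.0.0.1 (expiry=6+7=13). clock=6
Op 6: tick 4 -> clock=10.
Op 7: insert b.com -> 10.0.0.7 (expiry=10+5=15). clock=10
Final cache (unexpired): {b.com,c.com} -> size=2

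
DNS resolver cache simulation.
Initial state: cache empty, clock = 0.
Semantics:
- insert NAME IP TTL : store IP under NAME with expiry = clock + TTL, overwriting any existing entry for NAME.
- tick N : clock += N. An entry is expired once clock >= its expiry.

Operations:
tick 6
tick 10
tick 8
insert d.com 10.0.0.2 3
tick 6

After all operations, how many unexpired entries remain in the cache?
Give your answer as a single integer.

Op 1: tick 6 -> clock=6.
Op 2: tick 10 -> clock=16.
Op 3: tick 8 -> clock=24.
Op 4: insert d.com -> 10.0.0.2 (expiry=24+3=27). clock=24
Op 5: tick 6 -> clock=30. purged={d.com}
Final cache (unexpired): {} -> size=0

Answer: 0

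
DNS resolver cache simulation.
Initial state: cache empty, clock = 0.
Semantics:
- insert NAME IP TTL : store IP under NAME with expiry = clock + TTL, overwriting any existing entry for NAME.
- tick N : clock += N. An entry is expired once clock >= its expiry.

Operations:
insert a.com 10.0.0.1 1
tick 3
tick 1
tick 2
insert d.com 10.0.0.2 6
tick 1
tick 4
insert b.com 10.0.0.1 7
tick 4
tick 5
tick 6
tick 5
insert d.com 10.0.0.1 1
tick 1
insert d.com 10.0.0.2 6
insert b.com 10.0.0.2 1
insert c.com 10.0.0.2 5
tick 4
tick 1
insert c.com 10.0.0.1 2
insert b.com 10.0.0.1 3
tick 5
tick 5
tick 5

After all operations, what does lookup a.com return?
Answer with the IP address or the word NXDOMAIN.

Op 1: insert a.com -> 10.0.0.1 (expiry=0+1=1). clock=0
Op 2: tick 3 -> clock=3. purged={a.com}
Op 3: tick 1 -> clock=4.
Op 4: tick 2 -> clock=6.
Op 5: insert d.com -> 10.0.0.2 (expiry=6+6=12). clock=6
Op 6: tick 1 -> clock=7.
Op 7: tick 4 -> clock=11.
Op 8: insert b.com -> 10.0.0.1 (expiry=11+7=18). clock=11
Op 9: tick 4 -> clock=15. purged={d.com}
Op 10: tick 5 -> clock=20. purged={b.com}
Op 11: tick 6 -> clock=26.
Op 12: tick 5 -> clock=31.
Op 13: insert d.com -> 10.0.0.1 (expiry=31+1=32). clock=31
Op 14: tick 1 -> clock=32. purged={d.com}
Op 15: insert d.com -> 10.0.0.2 (expiry=32+6=38). clock=32
Op 16: insert b.com -> 10.0.0.2 (expiry=32+1=33). clock=32
Op 17: insert c.com -> 10.0.0.2 (expiry=32+5=37). clock=32
Op 18: tick 4 -> clock=36. purged={b.com}
Op 19: tick 1 -> clock=37. purged={c.com}
Op 20: insert c.com -> 10.0.0.1 (expiry=37+2=39). clock=37
Op 21: insert b.com -> 10.0.0.1 (expiry=37+3=40). clock=37
Op 22: tick 5 -> clock=42. purged={b.com,c.com,d.com}
Op 23: tick 5 -> clock=47.
Op 24: tick 5 -> clock=52.
lookup a.com: not in cache (expired or never inserted)

Answer: NXDOMAIN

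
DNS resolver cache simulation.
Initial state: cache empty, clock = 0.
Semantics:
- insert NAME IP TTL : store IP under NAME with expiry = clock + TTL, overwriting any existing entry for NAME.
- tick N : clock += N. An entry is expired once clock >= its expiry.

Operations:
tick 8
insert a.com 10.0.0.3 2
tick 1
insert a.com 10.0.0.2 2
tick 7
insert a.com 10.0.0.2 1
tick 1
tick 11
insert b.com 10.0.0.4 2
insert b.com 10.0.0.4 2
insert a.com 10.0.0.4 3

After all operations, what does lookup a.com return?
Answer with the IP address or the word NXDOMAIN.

Op 1: tick 8 -> clock=8.
Op 2: insert a.com -> 10.0.0.3 (expiry=8+2=10). clock=8
Op 3: tick 1 -> clock=9.
Op 4: insert a.com -> 10.0.0.2 (expiry=9+2=11). clock=9
Op 5: tick 7 -> clock=16. purged={a.com}
Op 6: insert a.com -> 10.0.0.2 (expiry=16+1=17). clock=16
Op 7: tick 1 -> clock=17. purged={a.com}
Op 8: tick 11 -> clock=28.
Op 9: insert b.com -> 10.0.0.4 (expiry=28+2=30). clock=28
Op 10: insert b.com -> 10.0.0.4 (expiry=28+2=30). clock=28
Op 11: insert a.com -> 10.0.0.4 (expiry=28+3=31). clock=28
lookup a.com: present, ip=10.0.0.4 expiry=31 > clock=28

Answer: 10.0.0.4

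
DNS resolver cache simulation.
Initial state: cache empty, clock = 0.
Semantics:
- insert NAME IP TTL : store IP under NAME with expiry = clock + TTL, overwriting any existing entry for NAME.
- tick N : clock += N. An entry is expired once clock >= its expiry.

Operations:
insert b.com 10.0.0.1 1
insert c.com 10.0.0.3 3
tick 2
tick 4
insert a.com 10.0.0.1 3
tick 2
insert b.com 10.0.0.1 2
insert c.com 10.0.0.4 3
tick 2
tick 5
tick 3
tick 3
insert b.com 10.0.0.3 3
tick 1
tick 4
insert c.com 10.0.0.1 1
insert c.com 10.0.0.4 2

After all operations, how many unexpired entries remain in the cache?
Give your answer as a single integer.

Op 1: insert b.com -> 10.0.0.1 (expiry=0+1=1). clock=0
Op 2: insert c.com -> 10.0.0.3 (expiry=0+3=3). clock=0
Op 3: tick 2 -> clock=2. purged={b.com}
Op 4: tick 4 -> clock=6. purged={c.com}
Op 5: insert a.com -> 10.0.0.1 (expiry=6+3=9). clock=6
Op 6: tick 2 -> clock=8.
Op 7: insert b.com -> 10.0.0.1 (expiry=8+2=10). clock=8
Op 8: insert c.com -> 10.0.0.4 (expiry=8+3=11). clock=8
Op 9: tick 2 -> clock=10. purged={a.com,b.com}
Op 10: tick 5 -> clock=15. purged={c.com}
Op 11: tick 3 -> clock=18.
Op 12: tick 3 -> clock=21.
Op 13: insert b.com -> 10.0.0.3 (expiry=21+3=24). clock=21
Op 14: tick 1 -> clock=22.
Op 15: tick 4 -> clock=26. purged={b.com}
Op 16: insert c.com -> 10.0.0.1 (expiry=26+1=27). clock=26
Op 17: insert c.com -> 10.0.0.4 (expiry=26+2=28). clock=26
Final cache (unexpired): {c.com} -> size=1

Answer: 1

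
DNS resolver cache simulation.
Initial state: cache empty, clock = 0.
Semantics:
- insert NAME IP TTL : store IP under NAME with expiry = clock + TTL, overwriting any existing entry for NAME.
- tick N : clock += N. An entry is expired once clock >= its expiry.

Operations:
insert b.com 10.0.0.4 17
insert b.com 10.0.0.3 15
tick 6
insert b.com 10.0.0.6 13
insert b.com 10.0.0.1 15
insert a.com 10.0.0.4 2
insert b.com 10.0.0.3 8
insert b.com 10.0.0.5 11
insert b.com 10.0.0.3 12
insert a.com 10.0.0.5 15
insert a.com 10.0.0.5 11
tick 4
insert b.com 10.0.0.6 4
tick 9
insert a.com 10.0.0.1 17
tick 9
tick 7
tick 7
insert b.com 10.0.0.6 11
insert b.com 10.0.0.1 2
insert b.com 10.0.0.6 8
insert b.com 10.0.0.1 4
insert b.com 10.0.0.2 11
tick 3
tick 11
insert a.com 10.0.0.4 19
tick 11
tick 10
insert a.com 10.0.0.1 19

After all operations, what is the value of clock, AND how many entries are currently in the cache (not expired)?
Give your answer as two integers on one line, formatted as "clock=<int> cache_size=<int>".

Op 1: insert b.com -> 10.0.0.4 (expiry=0+17=17). clock=0
Op 2: insert b.com -> 10.0.0.3 (expiry=0+15=15). clock=0
Op 3: tick 6 -> clock=6.
Op 4: insert b.com -> 10.0.0.6 (expiry=6+13=19). clock=6
Op 5: insert b.com -> 10.0.0.1 (expiry=6+15=21). clock=6
Op 6: insert a.com -> 10.0.0.4 (expiry=6+2=8). clock=6
Op 7: insert b.com -> 10.0.0.3 (expiry=6+8=14). clock=6
Op 8: insert b.com -> 10.0.0.5 (expiry=6+11=17). clock=6
Op 9: insert b.com -> 10.0.0.3 (expiry=6+12=18). clock=6
Op 10: insert a.com -> 10.0.0.5 (expiry=6+15=21). clock=6
Op 11: insert a.com -> 10.0.0.5 (expiry=6+11=17). clock=6
Op 12: tick 4 -> clock=10.
Op 13: insert b.com -> 10.0.0.6 (expiry=10+4=14). clock=10
Op 14: tick 9 -> clock=19. purged={a.com,b.com}
Op 15: insert a.com -> 10.0.0.1 (expiry=19+17=36). clock=19
Op 16: tick 9 -> clock=28.
Op 17: tick 7 -> clock=35.
Op 18: tick 7 -> clock=42. purged={a.com}
Op 19: insert b.com -> 10.0.0.6 (expiry=42+11=53). clock=42
Op 20: insert b.com -> 10.0.0.1 (expiry=42+2=44). clock=42
Op 21: insert b.com -> 10.0.0.6 (expiry=42+8=50). clock=42
Op 22: insert b.com -> 10.0.0.1 (expiry=42+4=46). clock=42
Op 23: insert b.com -> 10.0.0.2 (expiry=42+11=53). clock=42
Op 24: tick 3 -> clock=45.
Op 25: tick 11 -> clock=56. purged={b.com}
Op 26: insert a.com -> 10.0.0.4 (expiry=56+19=75). clock=56
Op 27: tick 11 -> clock=67.
Op 28: tick 10 -> clock=77. purged={a.com}
Op 29: insert a.com -> 10.0.0.1 (expiry=77+19=96). clock=77
Final clock = 77
Final cache (unexpired): {a.com} -> size=1

Answer: clock=77 cache_size=1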